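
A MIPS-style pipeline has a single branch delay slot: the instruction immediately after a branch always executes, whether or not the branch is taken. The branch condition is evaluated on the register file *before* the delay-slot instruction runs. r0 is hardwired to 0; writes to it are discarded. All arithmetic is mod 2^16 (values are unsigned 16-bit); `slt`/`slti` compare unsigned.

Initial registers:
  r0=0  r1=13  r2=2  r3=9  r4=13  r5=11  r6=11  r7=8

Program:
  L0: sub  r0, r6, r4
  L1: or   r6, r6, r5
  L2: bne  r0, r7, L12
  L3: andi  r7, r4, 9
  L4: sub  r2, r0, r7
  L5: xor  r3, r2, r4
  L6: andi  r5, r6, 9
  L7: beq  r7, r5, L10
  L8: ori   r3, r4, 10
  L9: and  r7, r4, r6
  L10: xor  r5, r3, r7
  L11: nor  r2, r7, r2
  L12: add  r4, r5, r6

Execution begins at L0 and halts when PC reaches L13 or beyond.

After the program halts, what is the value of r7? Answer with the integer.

  step pc=0: sub  r0, r6, r4  regs=(0,13,2,9,13,11,11,8)
  step pc=1: or   r6, r6, r5  regs=(0,13,2,9,13,11,11,8)
  step pc=2: bne  r0, r7, L12  cond=T  regs=(0,13,2,9,13,11,11,8)
  step pc=3: andi  r7, r4, 9  regs=(0,13,2,9,13,11,11,9)
  step pc=12: add  r4, r5, r6  regs=(0,13,2,9,22,11,11,9)

9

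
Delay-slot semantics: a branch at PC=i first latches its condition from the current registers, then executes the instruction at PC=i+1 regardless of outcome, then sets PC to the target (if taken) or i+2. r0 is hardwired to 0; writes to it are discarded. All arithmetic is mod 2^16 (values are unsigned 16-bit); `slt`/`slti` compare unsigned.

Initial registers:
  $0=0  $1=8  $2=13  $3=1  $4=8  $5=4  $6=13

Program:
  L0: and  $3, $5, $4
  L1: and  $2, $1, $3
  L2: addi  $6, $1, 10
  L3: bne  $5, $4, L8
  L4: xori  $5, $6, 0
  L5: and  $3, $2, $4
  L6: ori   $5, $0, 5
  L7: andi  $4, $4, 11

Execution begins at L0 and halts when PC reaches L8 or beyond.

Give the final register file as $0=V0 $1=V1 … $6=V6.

$0=0 $1=8 $2=0 $3=0 $4=8 $5=18 $6=18

[0] and  $3, $5, $4  →  {$0:0, $1:8, $2:13, $3:0, $4:8, $5:4, $6:13}
[1] and  $2, $1, $3  →  {$0:0, $1:8, $2:0, $3:0, $4:8, $5:4, $6:13}
[2] addi  $6, $1, 10  →  {$0:0, $1:8, $2:0, $3:0, $4:8, $5:4, $6:18}
[3] bne  $5, $4, L8  →  {$0:0, $1:8, $2:0, $3:0, $4:8, $5:4, $6:18}  ⟨branch taken⟩
[4] xori  $5, $6, 0  →  {$0:0, $1:8, $2:0, $3:0, $4:8, $5:18, $6:18}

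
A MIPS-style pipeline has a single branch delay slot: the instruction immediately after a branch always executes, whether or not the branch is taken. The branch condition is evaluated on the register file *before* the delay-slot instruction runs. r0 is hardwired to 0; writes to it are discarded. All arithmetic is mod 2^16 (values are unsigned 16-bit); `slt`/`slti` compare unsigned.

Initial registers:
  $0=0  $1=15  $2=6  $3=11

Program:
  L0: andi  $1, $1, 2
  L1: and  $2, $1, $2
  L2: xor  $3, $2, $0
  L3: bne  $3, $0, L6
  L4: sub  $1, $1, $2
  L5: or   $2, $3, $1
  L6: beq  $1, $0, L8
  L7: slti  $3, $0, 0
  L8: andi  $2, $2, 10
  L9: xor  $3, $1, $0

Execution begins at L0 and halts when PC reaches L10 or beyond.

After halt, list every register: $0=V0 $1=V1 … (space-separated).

$0=0 $1=0 $2=2 $3=0

PC=0  andi  $1, $1, 2        | $0=0 $1=2 $2=6 $3=11
PC=1  and  $2, $1, $2        | $0=0 $1=2 $2=2 $3=11
PC=2  xor  $3, $2, $0        | $0=0 $1=2 $2=2 $3=2
PC=3  bne  $3, $0, L6        | $0=0 $1=2 $2=2 $3=2  [TAKEN]
PC=4  sub  $1, $1, $2        | $0=0 $1=0 $2=2 $3=2
PC=6  beq  $1, $0, L8        | $0=0 $1=0 $2=2 $3=2  [TAKEN]
PC=7  slti  $3, $0, 0        | $0=0 $1=0 $2=2 $3=0
PC=8  andi  $2, $2, 10       | $0=0 $1=0 $2=2 $3=0
PC=9  xor  $3, $1, $0        | $0=0 $1=0 $2=2 $3=0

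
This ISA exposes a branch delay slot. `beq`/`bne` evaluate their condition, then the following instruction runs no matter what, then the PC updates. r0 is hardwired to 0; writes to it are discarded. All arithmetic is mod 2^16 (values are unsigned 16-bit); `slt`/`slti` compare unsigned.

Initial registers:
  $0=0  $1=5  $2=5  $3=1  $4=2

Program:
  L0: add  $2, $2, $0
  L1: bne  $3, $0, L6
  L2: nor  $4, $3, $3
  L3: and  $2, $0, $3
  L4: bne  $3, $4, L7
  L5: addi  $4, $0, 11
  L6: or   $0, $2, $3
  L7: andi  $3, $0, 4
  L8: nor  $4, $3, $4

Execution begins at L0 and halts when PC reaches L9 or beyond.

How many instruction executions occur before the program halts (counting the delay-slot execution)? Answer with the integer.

6

[0] add  $2, $2, $0  →  {$0:0, $1:5, $2:5, $3:1, $4:2}
[1] bne  $3, $0, L6  →  {$0:0, $1:5, $2:5, $3:1, $4:2}  ⟨branch taken⟩
[2] nor  $4, $3, $3  →  {$0:0, $1:5, $2:5, $3:1, $4:65534}
[6] or   $0, $2, $3  →  {$0:0, $1:5, $2:5, $3:1, $4:65534}
[7] andi  $3, $0, 4  →  {$0:0, $1:5, $2:5, $3:0, $4:65534}
[8] nor  $4, $3, $4  →  {$0:0, $1:5, $2:5, $3:0, $4:1}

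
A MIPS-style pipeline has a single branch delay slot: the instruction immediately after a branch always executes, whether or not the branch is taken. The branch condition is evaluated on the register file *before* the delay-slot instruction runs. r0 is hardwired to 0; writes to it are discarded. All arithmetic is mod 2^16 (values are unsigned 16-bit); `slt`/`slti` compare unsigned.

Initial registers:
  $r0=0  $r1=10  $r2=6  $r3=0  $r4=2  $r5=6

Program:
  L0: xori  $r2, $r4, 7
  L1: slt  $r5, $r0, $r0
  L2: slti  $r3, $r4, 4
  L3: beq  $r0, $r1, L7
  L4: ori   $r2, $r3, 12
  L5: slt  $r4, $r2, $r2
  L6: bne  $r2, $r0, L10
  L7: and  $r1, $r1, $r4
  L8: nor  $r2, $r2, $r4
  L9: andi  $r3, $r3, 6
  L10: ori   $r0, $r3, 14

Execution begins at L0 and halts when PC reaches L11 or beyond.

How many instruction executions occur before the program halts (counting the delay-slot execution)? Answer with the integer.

#0 xori  $r2, $r4, 7 ; 0/10/5/0/2/6
#1 slt  $r5, $r0, $r0 ; 0/10/5/0/2/0
#2 slti  $r3, $r4, 4 ; 0/10/5/1/2/0
#3 beq  $r0, $r1, L7 ; 0/10/5/1/2/0 ; →fallthru
#4 ori   $r2, $r3, 12 ; 0/10/13/1/2/0
#5 slt  $r4, $r2, $r2 ; 0/10/13/1/0/0
#6 bne  $r2, $r0, L10 ; 0/10/13/1/0/0 ; →target
#7 and  $r1, $r1, $r4 ; 0/0/13/1/0/0
#10 ori   $r0, $r3, 14 ; 0/0/13/1/0/0

9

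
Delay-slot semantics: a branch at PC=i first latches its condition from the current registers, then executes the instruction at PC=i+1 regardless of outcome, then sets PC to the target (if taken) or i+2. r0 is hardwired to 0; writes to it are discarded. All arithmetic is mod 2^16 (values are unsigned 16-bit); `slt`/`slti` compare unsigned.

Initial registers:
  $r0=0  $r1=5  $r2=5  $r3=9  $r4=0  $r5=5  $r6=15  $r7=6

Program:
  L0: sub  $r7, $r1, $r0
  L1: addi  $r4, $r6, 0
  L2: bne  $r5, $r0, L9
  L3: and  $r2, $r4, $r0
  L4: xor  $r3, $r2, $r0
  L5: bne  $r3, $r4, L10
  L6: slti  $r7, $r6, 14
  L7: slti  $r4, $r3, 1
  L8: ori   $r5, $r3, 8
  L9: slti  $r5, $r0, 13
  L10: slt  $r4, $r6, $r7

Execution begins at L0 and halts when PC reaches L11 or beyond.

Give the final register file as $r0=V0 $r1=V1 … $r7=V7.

  step pc=0: sub  $r7, $r1, $r0  regs=(0,5,5,9,0,5,15,5)
  step pc=1: addi  $r4, $r6, 0  regs=(0,5,5,9,15,5,15,5)
  step pc=2: bne  $r5, $r0, L9  cond=T  regs=(0,5,5,9,15,5,15,5)
  step pc=3: and  $r2, $r4, $r0  regs=(0,5,0,9,15,5,15,5)
  step pc=9: slti  $r5, $r0, 13  regs=(0,5,0,9,15,1,15,5)
  step pc=10: slt  $r4, $r6, $r7  regs=(0,5,0,9,0,1,15,5)

$r0=0 $r1=5 $r2=0 $r3=9 $r4=0 $r5=1 $r6=15 $r7=5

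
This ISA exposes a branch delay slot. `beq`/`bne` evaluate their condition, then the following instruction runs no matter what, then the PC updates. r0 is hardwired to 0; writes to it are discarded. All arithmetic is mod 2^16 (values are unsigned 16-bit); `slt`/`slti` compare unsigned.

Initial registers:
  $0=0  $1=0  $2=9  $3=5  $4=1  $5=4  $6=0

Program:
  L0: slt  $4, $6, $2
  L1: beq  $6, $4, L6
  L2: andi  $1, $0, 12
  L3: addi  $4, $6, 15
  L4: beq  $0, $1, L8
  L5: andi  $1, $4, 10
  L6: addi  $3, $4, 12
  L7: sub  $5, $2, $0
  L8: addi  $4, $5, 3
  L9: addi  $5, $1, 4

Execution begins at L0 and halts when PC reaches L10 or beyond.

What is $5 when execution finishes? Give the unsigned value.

14

#0 slt  $4, $6, $2 ; 0/0/9/5/1/4/0
#1 beq  $6, $4, L6 ; 0/0/9/5/1/4/0 ; →fallthru
#2 andi  $1, $0, 12 ; 0/0/9/5/1/4/0
#3 addi  $4, $6, 15 ; 0/0/9/5/15/4/0
#4 beq  $0, $1, L8 ; 0/0/9/5/15/4/0 ; →target
#5 andi  $1, $4, 10 ; 0/10/9/5/15/4/0
#8 addi  $4, $5, 3 ; 0/10/9/5/7/4/0
#9 addi  $5, $1, 4 ; 0/10/9/5/7/14/0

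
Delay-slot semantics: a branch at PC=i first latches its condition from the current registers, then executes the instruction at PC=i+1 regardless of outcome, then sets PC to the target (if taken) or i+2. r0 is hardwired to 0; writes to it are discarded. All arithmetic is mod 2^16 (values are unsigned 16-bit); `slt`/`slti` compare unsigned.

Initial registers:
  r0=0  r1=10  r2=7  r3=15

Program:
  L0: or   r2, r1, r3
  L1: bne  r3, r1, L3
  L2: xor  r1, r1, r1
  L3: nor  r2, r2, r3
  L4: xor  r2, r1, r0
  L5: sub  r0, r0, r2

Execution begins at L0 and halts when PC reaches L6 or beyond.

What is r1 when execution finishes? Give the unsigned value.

0

#0 or   r2, r1, r3 ; 0/10/15/15
#1 bne  r3, r1, L3 ; 0/10/15/15 ; →target
#2 xor  r1, r1, r1 ; 0/0/15/15
#3 nor  r2, r2, r3 ; 0/0/65520/15
#4 xor  r2, r1, r0 ; 0/0/0/15
#5 sub  r0, r0, r2 ; 0/0/0/15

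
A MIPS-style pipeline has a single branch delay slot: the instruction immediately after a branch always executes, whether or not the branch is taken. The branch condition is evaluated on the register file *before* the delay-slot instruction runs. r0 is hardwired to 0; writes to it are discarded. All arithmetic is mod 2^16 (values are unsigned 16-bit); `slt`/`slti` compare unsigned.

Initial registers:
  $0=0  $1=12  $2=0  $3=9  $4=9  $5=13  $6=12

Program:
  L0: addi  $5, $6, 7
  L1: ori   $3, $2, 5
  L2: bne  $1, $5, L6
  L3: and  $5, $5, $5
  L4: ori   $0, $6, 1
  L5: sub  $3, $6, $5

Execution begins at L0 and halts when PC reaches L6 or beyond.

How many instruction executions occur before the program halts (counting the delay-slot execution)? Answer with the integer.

  step pc=0: addi  $5, $6, 7  regs=(0,12,0,9,9,19,12)
  step pc=1: ori   $3, $2, 5  regs=(0,12,0,5,9,19,12)
  step pc=2: bne  $1, $5, L6  cond=T  regs=(0,12,0,5,9,19,12)
  step pc=3: and  $5, $5, $5  regs=(0,12,0,5,9,19,12)

4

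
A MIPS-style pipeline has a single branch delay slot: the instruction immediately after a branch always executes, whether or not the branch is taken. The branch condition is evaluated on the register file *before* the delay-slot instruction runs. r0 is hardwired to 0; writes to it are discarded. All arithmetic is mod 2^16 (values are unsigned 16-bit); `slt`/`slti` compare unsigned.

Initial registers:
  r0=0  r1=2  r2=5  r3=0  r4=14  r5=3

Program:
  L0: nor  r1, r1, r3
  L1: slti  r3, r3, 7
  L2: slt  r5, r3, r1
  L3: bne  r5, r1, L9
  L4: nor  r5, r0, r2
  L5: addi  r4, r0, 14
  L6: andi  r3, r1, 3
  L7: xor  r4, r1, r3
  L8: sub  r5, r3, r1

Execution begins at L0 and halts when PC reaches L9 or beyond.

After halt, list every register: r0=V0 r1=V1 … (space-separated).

#0 nor  r1, r1, r3 ; 0/65533/5/0/14/3
#1 slti  r3, r3, 7 ; 0/65533/5/1/14/3
#2 slt  r5, r3, r1 ; 0/65533/5/1/14/1
#3 bne  r5, r1, L9 ; 0/65533/5/1/14/1 ; →target
#4 nor  r5, r0, r2 ; 0/65533/5/1/14/65530

r0=0 r1=65533 r2=5 r3=1 r4=14 r5=65530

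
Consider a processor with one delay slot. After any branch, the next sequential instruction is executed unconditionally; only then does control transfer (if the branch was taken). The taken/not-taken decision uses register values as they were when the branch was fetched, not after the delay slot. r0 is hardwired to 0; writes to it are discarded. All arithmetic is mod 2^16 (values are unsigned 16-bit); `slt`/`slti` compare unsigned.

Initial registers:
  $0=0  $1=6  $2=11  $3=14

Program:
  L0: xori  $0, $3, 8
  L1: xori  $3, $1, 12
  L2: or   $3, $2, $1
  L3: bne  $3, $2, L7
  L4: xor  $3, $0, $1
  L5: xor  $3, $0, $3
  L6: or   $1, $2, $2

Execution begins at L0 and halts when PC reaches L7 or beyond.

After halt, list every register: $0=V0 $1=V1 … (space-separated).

$0=0 $1=6 $2=11 $3=6

  step pc=0: xori  $0, $3, 8  regs=(0,6,11,14)
  step pc=1: xori  $3, $1, 12  regs=(0,6,11,10)
  step pc=2: or   $3, $2, $1  regs=(0,6,11,15)
  step pc=3: bne  $3, $2, L7  cond=T  regs=(0,6,11,15)
  step pc=4: xor  $3, $0, $1  regs=(0,6,11,6)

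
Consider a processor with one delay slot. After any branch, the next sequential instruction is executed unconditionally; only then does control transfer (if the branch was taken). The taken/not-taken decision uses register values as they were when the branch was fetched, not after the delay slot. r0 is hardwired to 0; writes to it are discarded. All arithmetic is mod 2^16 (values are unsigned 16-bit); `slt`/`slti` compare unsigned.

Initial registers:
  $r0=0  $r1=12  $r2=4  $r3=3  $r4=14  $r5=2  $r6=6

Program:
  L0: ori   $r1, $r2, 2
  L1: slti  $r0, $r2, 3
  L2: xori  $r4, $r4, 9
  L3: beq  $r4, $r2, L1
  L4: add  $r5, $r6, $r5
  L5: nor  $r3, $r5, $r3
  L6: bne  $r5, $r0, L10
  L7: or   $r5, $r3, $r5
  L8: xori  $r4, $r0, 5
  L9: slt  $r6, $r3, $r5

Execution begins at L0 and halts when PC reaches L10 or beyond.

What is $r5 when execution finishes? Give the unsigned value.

[0] ori   $r1, $r2, 2  →  {$r0:0, $r1:6, $r2:4, $r3:3, $r4:14, $r5:2, $r6:6}
[1] slti  $r0, $r2, 3  →  {$r0:0, $r1:6, $r2:4, $r3:3, $r4:14, $r5:2, $r6:6}
[2] xori  $r4, $r4, 9  →  {$r0:0, $r1:6, $r2:4, $r3:3, $r4:7, $r5:2, $r6:6}
[3] beq  $r4, $r2, L1  →  {$r0:0, $r1:6, $r2:4, $r3:3, $r4:7, $r5:2, $r6:6}  ⟨branch fallthrough⟩
[4] add  $r5, $r6, $r5  →  {$r0:0, $r1:6, $r2:4, $r3:3, $r4:7, $r5:8, $r6:6}
[5] nor  $r3, $r5, $r3  →  {$r0:0, $r1:6, $r2:4, $r3:65524, $r4:7, $r5:8, $r6:6}
[6] bne  $r5, $r0, L10  →  {$r0:0, $r1:6, $r2:4, $r3:65524, $r4:7, $r5:8, $r6:6}  ⟨branch taken⟩
[7] or   $r5, $r3, $r5  →  {$r0:0, $r1:6, $r2:4, $r3:65524, $r4:7, $r5:65532, $r6:6}

65532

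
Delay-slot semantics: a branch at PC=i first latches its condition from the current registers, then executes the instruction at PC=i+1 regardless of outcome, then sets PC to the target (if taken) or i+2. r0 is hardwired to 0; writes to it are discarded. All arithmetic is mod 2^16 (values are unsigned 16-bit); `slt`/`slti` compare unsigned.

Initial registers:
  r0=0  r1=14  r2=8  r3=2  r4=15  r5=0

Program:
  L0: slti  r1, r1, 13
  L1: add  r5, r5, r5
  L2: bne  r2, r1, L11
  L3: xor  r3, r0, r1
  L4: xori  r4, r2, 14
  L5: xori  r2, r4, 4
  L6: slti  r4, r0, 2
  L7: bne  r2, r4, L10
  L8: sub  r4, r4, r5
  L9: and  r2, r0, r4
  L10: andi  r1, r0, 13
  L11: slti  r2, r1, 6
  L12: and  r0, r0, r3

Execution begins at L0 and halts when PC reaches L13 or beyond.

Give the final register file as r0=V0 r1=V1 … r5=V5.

  step pc=0: slti  r1, r1, 13  regs=(0,0,8,2,15,0)
  step pc=1: add  r5, r5, r5  regs=(0,0,8,2,15,0)
  step pc=2: bne  r2, r1, L11  cond=T  regs=(0,0,8,2,15,0)
  step pc=3: xor  r3, r0, r1  regs=(0,0,8,0,15,0)
  step pc=11: slti  r2, r1, 6  regs=(0,0,1,0,15,0)
  step pc=12: and  r0, r0, r3  regs=(0,0,1,0,15,0)

r0=0 r1=0 r2=1 r3=0 r4=15 r5=0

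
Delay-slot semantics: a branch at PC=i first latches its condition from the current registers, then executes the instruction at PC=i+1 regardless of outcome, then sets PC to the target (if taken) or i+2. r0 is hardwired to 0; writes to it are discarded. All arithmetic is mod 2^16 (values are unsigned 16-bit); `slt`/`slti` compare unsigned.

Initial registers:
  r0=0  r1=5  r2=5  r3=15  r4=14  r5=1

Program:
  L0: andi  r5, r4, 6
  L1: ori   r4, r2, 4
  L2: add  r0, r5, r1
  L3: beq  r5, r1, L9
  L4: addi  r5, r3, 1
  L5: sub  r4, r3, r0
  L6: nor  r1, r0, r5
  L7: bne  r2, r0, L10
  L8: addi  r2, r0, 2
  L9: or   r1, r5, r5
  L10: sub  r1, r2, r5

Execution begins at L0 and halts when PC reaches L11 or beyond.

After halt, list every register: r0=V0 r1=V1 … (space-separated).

  step pc=0: andi  r5, r4, 6  regs=(0,5,5,15,14,6)
  step pc=1: ori   r4, r2, 4  regs=(0,5,5,15,5,6)
  step pc=2: add  r0, r5, r1  regs=(0,5,5,15,5,6)
  step pc=3: beq  r5, r1, L9  cond=F  regs=(0,5,5,15,5,6)
  step pc=4: addi  r5, r3, 1  regs=(0,5,5,15,5,16)
  step pc=5: sub  r4, r3, r0  regs=(0,5,5,15,15,16)
  step pc=6: nor  r1, r0, r5  regs=(0,65519,5,15,15,16)
  step pc=7: bne  r2, r0, L10  cond=T  regs=(0,65519,5,15,15,16)
  step pc=8: addi  r2, r0, 2  regs=(0,65519,2,15,15,16)
  step pc=10: sub  r1, r2, r5  regs=(0,65522,2,15,15,16)

r0=0 r1=65522 r2=2 r3=15 r4=15 r5=16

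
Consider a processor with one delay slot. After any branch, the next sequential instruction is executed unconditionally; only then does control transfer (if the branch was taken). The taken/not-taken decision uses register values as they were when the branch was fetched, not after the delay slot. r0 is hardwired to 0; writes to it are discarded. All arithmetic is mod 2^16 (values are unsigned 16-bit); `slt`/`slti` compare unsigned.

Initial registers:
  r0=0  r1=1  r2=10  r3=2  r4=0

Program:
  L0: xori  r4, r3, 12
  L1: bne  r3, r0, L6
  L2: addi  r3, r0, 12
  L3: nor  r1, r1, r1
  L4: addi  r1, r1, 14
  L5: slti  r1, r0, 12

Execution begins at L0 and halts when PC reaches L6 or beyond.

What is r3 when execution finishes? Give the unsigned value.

12

  step pc=0: xori  r4, r3, 12  regs=(0,1,10,2,14)
  step pc=1: bne  r3, r0, L6  cond=T  regs=(0,1,10,2,14)
  step pc=2: addi  r3, r0, 12  regs=(0,1,10,12,14)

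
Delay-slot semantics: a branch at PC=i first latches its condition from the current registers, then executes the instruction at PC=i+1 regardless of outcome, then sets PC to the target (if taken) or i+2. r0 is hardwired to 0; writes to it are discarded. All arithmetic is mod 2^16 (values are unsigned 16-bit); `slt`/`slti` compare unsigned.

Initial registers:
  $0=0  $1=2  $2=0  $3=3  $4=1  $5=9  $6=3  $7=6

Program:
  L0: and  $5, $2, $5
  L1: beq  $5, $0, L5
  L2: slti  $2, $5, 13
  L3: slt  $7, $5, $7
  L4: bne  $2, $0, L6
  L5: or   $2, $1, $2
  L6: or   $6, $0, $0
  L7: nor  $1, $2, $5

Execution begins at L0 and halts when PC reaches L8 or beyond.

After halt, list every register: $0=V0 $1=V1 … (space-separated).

#0 and  $5, $2, $5 ; 0/2/0/3/1/0/3/6
#1 beq  $5, $0, L5 ; 0/2/0/3/1/0/3/6 ; →target
#2 slti  $2, $5, 13 ; 0/2/1/3/1/0/3/6
#5 or   $2, $1, $2 ; 0/2/3/3/1/0/3/6
#6 or   $6, $0, $0 ; 0/2/3/3/1/0/0/6
#7 nor  $1, $2, $5 ; 0/65532/3/3/1/0/0/6

$0=0 $1=65532 $2=3 $3=3 $4=1 $5=0 $6=0 $7=6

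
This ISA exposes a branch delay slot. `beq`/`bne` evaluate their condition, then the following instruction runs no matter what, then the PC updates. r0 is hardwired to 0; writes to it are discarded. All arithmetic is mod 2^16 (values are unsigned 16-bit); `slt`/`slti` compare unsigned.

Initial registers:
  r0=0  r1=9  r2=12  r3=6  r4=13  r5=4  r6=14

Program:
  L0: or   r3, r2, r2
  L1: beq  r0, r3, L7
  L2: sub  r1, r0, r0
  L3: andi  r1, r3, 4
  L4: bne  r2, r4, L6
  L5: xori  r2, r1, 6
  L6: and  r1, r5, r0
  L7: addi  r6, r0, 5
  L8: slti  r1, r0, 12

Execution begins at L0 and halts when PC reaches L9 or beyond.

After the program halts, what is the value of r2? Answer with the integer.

  step pc=0: or   r3, r2, r2  regs=(0,9,12,12,13,4,14)
  step pc=1: beq  r0, r3, L7  cond=F  regs=(0,9,12,12,13,4,14)
  step pc=2: sub  r1, r0, r0  regs=(0,0,12,12,13,4,14)
  step pc=3: andi  r1, r3, 4  regs=(0,4,12,12,13,4,14)
  step pc=4: bne  r2, r4, L6  cond=T  regs=(0,4,12,12,13,4,14)
  step pc=5: xori  r2, r1, 6  regs=(0,4,2,12,13,4,14)
  step pc=6: and  r1, r5, r0  regs=(0,0,2,12,13,4,14)
  step pc=7: addi  r6, r0, 5  regs=(0,0,2,12,13,4,5)
  step pc=8: slti  r1, r0, 12  regs=(0,1,2,12,13,4,5)

2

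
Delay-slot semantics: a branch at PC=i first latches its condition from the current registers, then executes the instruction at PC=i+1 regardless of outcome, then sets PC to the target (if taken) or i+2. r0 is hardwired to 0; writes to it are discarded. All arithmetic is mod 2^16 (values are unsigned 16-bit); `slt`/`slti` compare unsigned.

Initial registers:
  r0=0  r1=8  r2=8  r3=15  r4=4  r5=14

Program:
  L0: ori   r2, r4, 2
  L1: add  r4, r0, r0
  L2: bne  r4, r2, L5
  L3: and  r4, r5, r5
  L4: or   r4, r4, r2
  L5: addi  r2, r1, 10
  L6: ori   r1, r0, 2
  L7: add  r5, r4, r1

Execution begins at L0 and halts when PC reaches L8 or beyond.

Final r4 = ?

14

  step pc=0: ori   r2, r4, 2  regs=(0,8,6,15,4,14)
  step pc=1: add  r4, r0, r0  regs=(0,8,6,15,0,14)
  step pc=2: bne  r4, r2, L5  cond=T  regs=(0,8,6,15,0,14)
  step pc=3: and  r4, r5, r5  regs=(0,8,6,15,14,14)
  step pc=5: addi  r2, r1, 10  regs=(0,8,18,15,14,14)
  step pc=6: ori   r1, r0, 2  regs=(0,2,18,15,14,14)
  step pc=7: add  r5, r4, r1  regs=(0,2,18,15,14,16)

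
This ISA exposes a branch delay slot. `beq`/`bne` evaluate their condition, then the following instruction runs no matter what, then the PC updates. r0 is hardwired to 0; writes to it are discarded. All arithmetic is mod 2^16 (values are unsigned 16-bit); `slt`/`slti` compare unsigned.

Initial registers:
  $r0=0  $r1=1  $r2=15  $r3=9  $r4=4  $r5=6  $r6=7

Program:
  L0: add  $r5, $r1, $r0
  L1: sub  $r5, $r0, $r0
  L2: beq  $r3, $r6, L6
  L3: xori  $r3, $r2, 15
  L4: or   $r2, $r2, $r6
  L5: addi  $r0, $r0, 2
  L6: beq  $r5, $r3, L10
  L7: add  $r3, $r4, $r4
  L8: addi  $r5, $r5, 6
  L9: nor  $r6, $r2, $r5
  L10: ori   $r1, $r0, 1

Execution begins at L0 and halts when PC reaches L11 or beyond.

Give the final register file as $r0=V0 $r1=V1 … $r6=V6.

#0 add  $r5, $r1, $r0 ; 0/1/15/9/4/1/7
#1 sub  $r5, $r0, $r0 ; 0/1/15/9/4/0/7
#2 beq  $r3, $r6, L6 ; 0/1/15/9/4/0/7 ; →fallthru
#3 xori  $r3, $r2, 15 ; 0/1/15/0/4/0/7
#4 or   $r2, $r2, $r6 ; 0/1/15/0/4/0/7
#5 addi  $r0, $r0, 2 ; 0/1/15/0/4/0/7
#6 beq  $r5, $r3, L10 ; 0/1/15/0/4/0/7 ; →target
#7 add  $r3, $r4, $r4 ; 0/1/15/8/4/0/7
#10 ori   $r1, $r0, 1 ; 0/1/15/8/4/0/7

$r0=0 $r1=1 $r2=15 $r3=8 $r4=4 $r5=0 $r6=7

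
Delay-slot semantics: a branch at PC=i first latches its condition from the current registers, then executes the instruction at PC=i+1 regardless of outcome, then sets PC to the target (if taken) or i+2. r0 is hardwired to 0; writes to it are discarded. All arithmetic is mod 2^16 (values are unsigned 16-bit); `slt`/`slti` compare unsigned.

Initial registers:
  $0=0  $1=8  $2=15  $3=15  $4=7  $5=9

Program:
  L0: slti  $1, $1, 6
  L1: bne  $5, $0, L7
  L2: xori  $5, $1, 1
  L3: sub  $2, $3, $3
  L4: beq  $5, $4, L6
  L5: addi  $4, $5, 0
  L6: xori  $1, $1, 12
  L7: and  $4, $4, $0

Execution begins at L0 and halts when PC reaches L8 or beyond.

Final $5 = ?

#0 slti  $1, $1, 6 ; 0/0/15/15/7/9
#1 bne  $5, $0, L7 ; 0/0/15/15/7/9 ; →target
#2 xori  $5, $1, 1 ; 0/0/15/15/7/1
#7 and  $4, $4, $0 ; 0/0/15/15/0/1

1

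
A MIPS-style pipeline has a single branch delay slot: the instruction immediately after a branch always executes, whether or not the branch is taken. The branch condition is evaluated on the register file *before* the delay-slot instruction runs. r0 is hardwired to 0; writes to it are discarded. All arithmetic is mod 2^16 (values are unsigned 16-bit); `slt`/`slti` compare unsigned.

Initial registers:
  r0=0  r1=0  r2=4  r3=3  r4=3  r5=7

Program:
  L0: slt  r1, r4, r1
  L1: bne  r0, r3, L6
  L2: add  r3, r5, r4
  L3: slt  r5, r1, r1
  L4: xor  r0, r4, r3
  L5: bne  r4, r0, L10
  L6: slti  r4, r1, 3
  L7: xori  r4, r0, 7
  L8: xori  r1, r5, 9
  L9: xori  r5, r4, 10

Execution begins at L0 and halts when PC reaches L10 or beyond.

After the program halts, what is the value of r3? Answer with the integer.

  step pc=0: slt  r1, r4, r1  regs=(0,0,4,3,3,7)
  step pc=1: bne  r0, r3, L6  cond=T  regs=(0,0,4,3,3,7)
  step pc=2: add  r3, r5, r4  regs=(0,0,4,10,3,7)
  step pc=6: slti  r4, r1, 3  regs=(0,0,4,10,1,7)
  step pc=7: xori  r4, r0, 7  regs=(0,0,4,10,7,7)
  step pc=8: xori  r1, r5, 9  regs=(0,14,4,10,7,7)
  step pc=9: xori  r5, r4, 10  regs=(0,14,4,10,7,13)

10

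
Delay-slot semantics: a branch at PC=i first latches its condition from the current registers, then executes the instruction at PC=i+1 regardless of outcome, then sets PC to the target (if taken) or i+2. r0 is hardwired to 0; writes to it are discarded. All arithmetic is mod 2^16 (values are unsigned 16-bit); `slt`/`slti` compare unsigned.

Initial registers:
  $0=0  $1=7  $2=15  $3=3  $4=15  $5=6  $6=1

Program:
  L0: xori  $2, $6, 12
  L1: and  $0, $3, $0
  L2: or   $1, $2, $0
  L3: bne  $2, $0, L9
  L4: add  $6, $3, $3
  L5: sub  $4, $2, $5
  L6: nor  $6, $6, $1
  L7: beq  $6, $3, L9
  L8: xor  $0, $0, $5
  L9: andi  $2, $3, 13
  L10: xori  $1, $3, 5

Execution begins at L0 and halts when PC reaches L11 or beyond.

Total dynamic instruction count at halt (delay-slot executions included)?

7

#0 xori  $2, $6, 12 ; 0/7/13/3/15/6/1
#1 and  $0, $3, $0 ; 0/7/13/3/15/6/1
#2 or   $1, $2, $0 ; 0/13/13/3/15/6/1
#3 bne  $2, $0, L9 ; 0/13/13/3/15/6/1 ; →target
#4 add  $6, $3, $3 ; 0/13/13/3/15/6/6
#9 andi  $2, $3, 13 ; 0/13/1/3/15/6/6
#10 xori  $1, $3, 5 ; 0/6/1/3/15/6/6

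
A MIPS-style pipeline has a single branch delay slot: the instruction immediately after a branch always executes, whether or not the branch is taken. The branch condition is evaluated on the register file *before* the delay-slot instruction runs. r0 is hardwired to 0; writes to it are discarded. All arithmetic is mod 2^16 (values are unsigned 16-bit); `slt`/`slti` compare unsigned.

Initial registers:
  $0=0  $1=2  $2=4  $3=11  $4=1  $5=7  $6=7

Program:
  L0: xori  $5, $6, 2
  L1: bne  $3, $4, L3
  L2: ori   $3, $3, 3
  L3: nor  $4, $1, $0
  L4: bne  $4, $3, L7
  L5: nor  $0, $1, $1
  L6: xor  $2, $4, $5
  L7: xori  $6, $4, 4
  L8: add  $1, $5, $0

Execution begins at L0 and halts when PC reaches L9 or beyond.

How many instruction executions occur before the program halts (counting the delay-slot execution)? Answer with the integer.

[0] xori  $5, $6, 2  →  {$0:0, $1:2, $2:4, $3:11, $4:1, $5:5, $6:7}
[1] bne  $3, $4, L3  →  {$0:0, $1:2, $2:4, $3:11, $4:1, $5:5, $6:7}  ⟨branch taken⟩
[2] ori   $3, $3, 3  →  {$0:0, $1:2, $2:4, $3:11, $4:1, $5:5, $6:7}
[3] nor  $4, $1, $0  →  {$0:0, $1:2, $2:4, $3:11, $4:65533, $5:5, $6:7}
[4] bne  $4, $3, L7  →  {$0:0, $1:2, $2:4, $3:11, $4:65533, $5:5, $6:7}  ⟨branch taken⟩
[5] nor  $0, $1, $1  →  {$0:0, $1:2, $2:4, $3:11, $4:65533, $5:5, $6:7}
[7] xori  $6, $4, 4  →  {$0:0, $1:2, $2:4, $3:11, $4:65533, $5:5, $6:65529}
[8] add  $1, $5, $0  →  {$0:0, $1:5, $2:4, $3:11, $4:65533, $5:5, $6:65529}

8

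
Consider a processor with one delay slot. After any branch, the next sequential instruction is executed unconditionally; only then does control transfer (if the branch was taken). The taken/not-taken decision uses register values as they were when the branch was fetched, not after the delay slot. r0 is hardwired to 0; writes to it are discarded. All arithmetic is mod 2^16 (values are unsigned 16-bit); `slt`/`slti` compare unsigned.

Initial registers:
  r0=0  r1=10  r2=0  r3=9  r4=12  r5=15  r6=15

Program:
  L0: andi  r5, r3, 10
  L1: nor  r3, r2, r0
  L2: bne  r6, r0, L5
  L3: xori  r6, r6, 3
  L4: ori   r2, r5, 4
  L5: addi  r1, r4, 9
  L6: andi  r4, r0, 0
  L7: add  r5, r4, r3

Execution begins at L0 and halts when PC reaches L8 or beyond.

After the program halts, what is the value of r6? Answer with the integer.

12

  step pc=0: andi  r5, r3, 10  regs=(0,10,0,9,12,8,15)
  step pc=1: nor  r3, r2, r0  regs=(0,10,0,65535,12,8,15)
  step pc=2: bne  r6, r0, L5  cond=T  regs=(0,10,0,65535,12,8,15)
  step pc=3: xori  r6, r6, 3  regs=(0,10,0,65535,12,8,12)
  step pc=5: addi  r1, r4, 9  regs=(0,21,0,65535,12,8,12)
  step pc=6: andi  r4, r0, 0  regs=(0,21,0,65535,0,8,12)
  step pc=7: add  r5, r4, r3  regs=(0,21,0,65535,0,65535,12)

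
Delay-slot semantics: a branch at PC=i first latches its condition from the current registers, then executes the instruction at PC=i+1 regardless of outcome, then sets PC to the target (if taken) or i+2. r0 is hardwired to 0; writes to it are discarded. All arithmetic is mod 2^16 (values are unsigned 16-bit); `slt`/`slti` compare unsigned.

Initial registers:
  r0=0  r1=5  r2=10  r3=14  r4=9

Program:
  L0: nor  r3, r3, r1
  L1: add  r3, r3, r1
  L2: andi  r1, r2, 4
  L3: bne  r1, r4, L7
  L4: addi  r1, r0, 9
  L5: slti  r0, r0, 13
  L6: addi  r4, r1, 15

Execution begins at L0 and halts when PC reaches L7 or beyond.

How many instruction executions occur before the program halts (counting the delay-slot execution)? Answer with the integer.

  step pc=0: nor  r3, r3, r1  regs=(0,5,10,65520,9)
  step pc=1: add  r3, r3, r1  regs=(0,5,10,65525,9)
  step pc=2: andi  r1, r2, 4  regs=(0,0,10,65525,9)
  step pc=3: bne  r1, r4, L7  cond=T  regs=(0,0,10,65525,9)
  step pc=4: addi  r1, r0, 9  regs=(0,9,10,65525,9)

5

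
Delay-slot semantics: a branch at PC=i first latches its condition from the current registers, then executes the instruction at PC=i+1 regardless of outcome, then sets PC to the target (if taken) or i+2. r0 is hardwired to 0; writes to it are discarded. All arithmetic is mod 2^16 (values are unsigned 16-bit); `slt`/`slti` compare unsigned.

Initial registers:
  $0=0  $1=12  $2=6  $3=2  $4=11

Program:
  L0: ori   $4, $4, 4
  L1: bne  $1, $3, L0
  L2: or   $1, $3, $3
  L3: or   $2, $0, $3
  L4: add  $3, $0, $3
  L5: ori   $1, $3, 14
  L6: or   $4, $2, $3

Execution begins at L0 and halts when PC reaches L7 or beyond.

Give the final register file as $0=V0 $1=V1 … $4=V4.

  step pc=0: ori   $4, $4, 4  regs=(0,12,6,2,15)
  step pc=1: bne  $1, $3, L0  cond=T  regs=(0,12,6,2,15)
  step pc=2: or   $1, $3, $3  regs=(0,2,6,2,15)
  step pc=0: ori   $4, $4, 4  regs=(0,2,6,2,15)
  step pc=1: bne  $1, $3, L0  cond=F  regs=(0,2,6,2,15)
  step pc=2: or   $1, $3, $3  regs=(0,2,6,2,15)
  step pc=3: or   $2, $0, $3  regs=(0,2,2,2,15)
  step pc=4: add  $3, $0, $3  regs=(0,2,2,2,15)
  step pc=5: ori   $1, $3, 14  regs=(0,14,2,2,15)
  step pc=6: or   $4, $2, $3  regs=(0,14,2,2,2)

$0=0 $1=14 $2=2 $3=2 $4=2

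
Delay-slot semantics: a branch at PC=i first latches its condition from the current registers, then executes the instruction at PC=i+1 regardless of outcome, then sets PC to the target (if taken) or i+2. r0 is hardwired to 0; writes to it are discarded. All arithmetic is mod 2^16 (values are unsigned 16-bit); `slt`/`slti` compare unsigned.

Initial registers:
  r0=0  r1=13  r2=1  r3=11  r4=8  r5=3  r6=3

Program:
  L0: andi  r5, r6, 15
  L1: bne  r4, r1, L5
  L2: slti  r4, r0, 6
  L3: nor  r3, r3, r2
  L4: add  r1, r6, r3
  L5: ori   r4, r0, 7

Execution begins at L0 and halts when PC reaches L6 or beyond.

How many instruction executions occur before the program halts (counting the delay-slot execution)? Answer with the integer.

4

#0 andi  r5, r6, 15 ; 0/13/1/11/8/3/3
#1 bne  r4, r1, L5 ; 0/13/1/11/8/3/3 ; →target
#2 slti  r4, r0, 6 ; 0/13/1/11/1/3/3
#5 ori   r4, r0, 7 ; 0/13/1/11/7/3/3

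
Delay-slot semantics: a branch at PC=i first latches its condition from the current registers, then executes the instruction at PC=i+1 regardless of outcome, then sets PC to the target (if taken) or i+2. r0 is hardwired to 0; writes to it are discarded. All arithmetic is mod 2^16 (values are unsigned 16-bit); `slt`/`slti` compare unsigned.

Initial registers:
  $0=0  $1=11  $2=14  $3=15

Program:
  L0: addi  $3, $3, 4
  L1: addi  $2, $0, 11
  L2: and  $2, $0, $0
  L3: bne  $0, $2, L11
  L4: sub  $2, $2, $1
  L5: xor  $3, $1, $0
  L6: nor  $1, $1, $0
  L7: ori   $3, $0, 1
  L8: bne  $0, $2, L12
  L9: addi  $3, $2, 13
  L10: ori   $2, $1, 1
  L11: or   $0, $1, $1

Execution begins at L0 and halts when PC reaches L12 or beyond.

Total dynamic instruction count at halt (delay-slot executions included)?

[0] addi  $3, $3, 4  →  {$0:0, $1:11, $2:14, $3:19}
[1] addi  $2, $0, 11  →  {$0:0, $1:11, $2:11, $3:19}
[2] and  $2, $0, $0  →  {$0:0, $1:11, $2:0, $3:19}
[3] bne  $0, $2, L11  →  {$0:0, $1:11, $2:0, $3:19}  ⟨branch fallthrough⟩
[4] sub  $2, $2, $1  →  {$0:0, $1:11, $2:65525, $3:19}
[5] xor  $3, $1, $0  →  {$0:0, $1:11, $2:65525, $3:11}
[6] nor  $1, $1, $0  →  {$0:0, $1:65524, $2:65525, $3:11}
[7] ori   $3, $0, 1  →  {$0:0, $1:65524, $2:65525, $3:1}
[8] bne  $0, $2, L12  →  {$0:0, $1:65524, $2:65525, $3:1}  ⟨branch taken⟩
[9] addi  $3, $2, 13  →  {$0:0, $1:65524, $2:65525, $3:2}

10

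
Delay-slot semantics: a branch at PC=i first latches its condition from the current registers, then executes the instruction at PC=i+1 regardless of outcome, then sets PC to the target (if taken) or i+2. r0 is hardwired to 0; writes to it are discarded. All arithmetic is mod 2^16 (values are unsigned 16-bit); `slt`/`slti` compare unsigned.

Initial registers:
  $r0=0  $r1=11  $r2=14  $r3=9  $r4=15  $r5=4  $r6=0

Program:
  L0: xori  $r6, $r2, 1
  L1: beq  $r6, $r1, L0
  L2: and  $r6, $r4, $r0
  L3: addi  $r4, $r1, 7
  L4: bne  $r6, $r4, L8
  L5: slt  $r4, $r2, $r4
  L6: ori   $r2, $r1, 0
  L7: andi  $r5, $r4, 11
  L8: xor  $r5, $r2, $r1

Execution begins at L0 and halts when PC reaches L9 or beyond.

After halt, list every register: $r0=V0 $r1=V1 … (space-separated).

$r0=0 $r1=11 $r2=14 $r3=9 $r4=1 $r5=5 $r6=0

  step pc=0: xori  $r6, $r2, 1  regs=(0,11,14,9,15,4,15)
  step pc=1: beq  $r6, $r1, L0  cond=F  regs=(0,11,14,9,15,4,15)
  step pc=2: and  $r6, $r4, $r0  regs=(0,11,14,9,15,4,0)
  step pc=3: addi  $r4, $r1, 7  regs=(0,11,14,9,18,4,0)
  step pc=4: bne  $r6, $r4, L8  cond=T  regs=(0,11,14,9,18,4,0)
  step pc=5: slt  $r4, $r2, $r4  regs=(0,11,14,9,1,4,0)
  step pc=8: xor  $r5, $r2, $r1  regs=(0,11,14,9,1,5,0)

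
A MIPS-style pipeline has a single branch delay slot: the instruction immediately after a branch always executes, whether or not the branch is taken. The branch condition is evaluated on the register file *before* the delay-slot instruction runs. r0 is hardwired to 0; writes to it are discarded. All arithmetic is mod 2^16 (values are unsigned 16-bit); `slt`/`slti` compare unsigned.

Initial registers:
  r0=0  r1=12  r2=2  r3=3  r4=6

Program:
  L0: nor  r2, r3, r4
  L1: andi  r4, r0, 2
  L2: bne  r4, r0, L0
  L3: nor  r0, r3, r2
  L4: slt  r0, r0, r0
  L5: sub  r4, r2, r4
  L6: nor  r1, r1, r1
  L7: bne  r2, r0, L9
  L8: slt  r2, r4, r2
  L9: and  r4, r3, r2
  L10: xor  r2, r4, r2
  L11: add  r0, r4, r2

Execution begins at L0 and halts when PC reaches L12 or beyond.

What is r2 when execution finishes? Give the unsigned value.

0

  step pc=0: nor  r2, r3, r4  regs=(0,12,65528,3,6)
  step pc=1: andi  r4, r0, 2  regs=(0,12,65528,3,0)
  step pc=2: bne  r4, r0, L0  cond=F  regs=(0,12,65528,3,0)
  step pc=3: nor  r0, r3, r2  regs=(0,12,65528,3,0)
  step pc=4: slt  r0, r0, r0  regs=(0,12,65528,3,0)
  step pc=5: sub  r4, r2, r4  regs=(0,12,65528,3,65528)
  step pc=6: nor  r1, r1, r1  regs=(0,65523,65528,3,65528)
  step pc=7: bne  r2, r0, L9  cond=T  regs=(0,65523,65528,3,65528)
  step pc=8: slt  r2, r4, r2  regs=(0,65523,0,3,65528)
  step pc=9: and  r4, r3, r2  regs=(0,65523,0,3,0)
  step pc=10: xor  r2, r4, r2  regs=(0,65523,0,3,0)
  step pc=11: add  r0, r4, r2  regs=(0,65523,0,3,0)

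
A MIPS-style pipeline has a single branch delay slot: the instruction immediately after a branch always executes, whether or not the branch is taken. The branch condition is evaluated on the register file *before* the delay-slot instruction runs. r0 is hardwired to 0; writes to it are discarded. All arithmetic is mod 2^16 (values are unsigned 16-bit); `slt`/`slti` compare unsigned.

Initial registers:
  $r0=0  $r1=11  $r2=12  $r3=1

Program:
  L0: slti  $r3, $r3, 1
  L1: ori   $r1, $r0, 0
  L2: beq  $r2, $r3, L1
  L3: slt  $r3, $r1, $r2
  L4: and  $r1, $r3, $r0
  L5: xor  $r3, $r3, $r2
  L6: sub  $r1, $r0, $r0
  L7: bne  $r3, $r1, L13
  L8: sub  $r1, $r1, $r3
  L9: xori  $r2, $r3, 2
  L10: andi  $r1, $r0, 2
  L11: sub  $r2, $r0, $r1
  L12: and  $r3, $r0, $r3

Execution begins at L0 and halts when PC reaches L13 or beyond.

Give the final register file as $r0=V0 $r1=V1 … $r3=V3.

$r0=0 $r1=65523 $r2=12 $r3=13

PC=0  slti  $r3, $r3, 1      | $r0=0 $r1=11 $r2=12 $r3=0
PC=1  ori   $r1, $r0, 0      | $r0=0 $r1=0 $r2=12 $r3=0
PC=2  beq  $r2, $r3, L1      | $r0=0 $r1=0 $r2=12 $r3=0  [not taken]
PC=3  slt  $r3, $r1, $r2     | $r0=0 $r1=0 $r2=12 $r3=1
PC=4  and  $r1, $r3, $r0     | $r0=0 $r1=0 $r2=12 $r3=1
PC=5  xor  $r3, $r3, $r2     | $r0=0 $r1=0 $r2=12 $r3=13
PC=6  sub  $r1, $r0, $r0     | $r0=0 $r1=0 $r2=12 $r3=13
PC=7  bne  $r3, $r1, L13     | $r0=0 $r1=0 $r2=12 $r3=13  [TAKEN]
PC=8  sub  $r1, $r1, $r3     | $r0=0 $r1=65523 $r2=12 $r3=13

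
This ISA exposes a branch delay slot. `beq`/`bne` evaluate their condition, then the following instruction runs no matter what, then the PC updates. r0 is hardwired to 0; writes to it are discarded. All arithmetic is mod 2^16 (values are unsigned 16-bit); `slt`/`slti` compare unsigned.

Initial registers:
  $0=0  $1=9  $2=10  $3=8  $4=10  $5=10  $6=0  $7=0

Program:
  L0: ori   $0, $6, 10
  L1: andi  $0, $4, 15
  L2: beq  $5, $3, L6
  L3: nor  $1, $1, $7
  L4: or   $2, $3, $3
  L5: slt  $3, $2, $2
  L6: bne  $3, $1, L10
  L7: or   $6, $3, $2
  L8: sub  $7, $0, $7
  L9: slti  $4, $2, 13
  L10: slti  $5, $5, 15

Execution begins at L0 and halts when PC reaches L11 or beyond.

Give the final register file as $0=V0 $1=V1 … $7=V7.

[0] ori   $0, $6, 10  →  {$0:0, $1:9, $2:10, $3:8, $4:10, $5:10, $6:0, $7:0}
[1] andi  $0, $4, 15  →  {$0:0, $1:9, $2:10, $3:8, $4:10, $5:10, $6:0, $7:0}
[2] beq  $5, $3, L6  →  {$0:0, $1:9, $2:10, $3:8, $4:10, $5:10, $6:0, $7:0}  ⟨branch fallthrough⟩
[3] nor  $1, $1, $7  →  {$0:0, $1:65526, $2:10, $3:8, $4:10, $5:10, $6:0, $7:0}
[4] or   $2, $3, $3  →  {$0:0, $1:65526, $2:8, $3:8, $4:10, $5:10, $6:0, $7:0}
[5] slt  $3, $2, $2  →  {$0:0, $1:65526, $2:8, $3:0, $4:10, $5:10, $6:0, $7:0}
[6] bne  $3, $1, L10  →  {$0:0, $1:65526, $2:8, $3:0, $4:10, $5:10, $6:0, $7:0}  ⟨branch taken⟩
[7] or   $6, $3, $2  →  {$0:0, $1:65526, $2:8, $3:0, $4:10, $5:10, $6:8, $7:0}
[10] slti  $5, $5, 15  →  {$0:0, $1:65526, $2:8, $3:0, $4:10, $5:1, $6:8, $7:0}

$0=0 $1=65526 $2=8 $3=0 $4=10 $5=1 $6=8 $7=0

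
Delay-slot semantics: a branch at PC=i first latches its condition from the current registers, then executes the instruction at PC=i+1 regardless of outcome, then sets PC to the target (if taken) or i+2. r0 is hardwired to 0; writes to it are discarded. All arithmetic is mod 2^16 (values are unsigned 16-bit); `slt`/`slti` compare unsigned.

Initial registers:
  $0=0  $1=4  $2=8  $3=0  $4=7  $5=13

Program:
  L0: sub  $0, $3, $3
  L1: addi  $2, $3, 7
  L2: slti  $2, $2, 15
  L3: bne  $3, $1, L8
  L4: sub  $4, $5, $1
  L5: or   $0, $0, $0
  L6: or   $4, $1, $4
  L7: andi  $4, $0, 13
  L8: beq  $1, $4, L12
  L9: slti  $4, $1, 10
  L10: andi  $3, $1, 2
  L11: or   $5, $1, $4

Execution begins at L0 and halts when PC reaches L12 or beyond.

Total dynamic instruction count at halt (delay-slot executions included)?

9

PC=0  sub  $0, $3, $3        | $0=0 $1=4 $2=8 $3=0 $4=7 $5=13
PC=1  addi  $2, $3, 7        | $0=0 $1=4 $2=7 $3=0 $4=7 $5=13
PC=2  slti  $2, $2, 15       | $0=0 $1=4 $2=1 $3=0 $4=7 $5=13
PC=3  bne  $3, $1, L8        | $0=0 $1=4 $2=1 $3=0 $4=7 $5=13  [TAKEN]
PC=4  sub  $4, $5, $1        | $0=0 $1=4 $2=1 $3=0 $4=9 $5=13
PC=8  beq  $1, $4, L12       | $0=0 $1=4 $2=1 $3=0 $4=9 $5=13  [not taken]
PC=9  slti  $4, $1, 10       | $0=0 $1=4 $2=1 $3=0 $4=1 $5=13
PC=10 andi  $3, $1, 2        | $0=0 $1=4 $2=1 $3=0 $4=1 $5=13
PC=11 or   $5, $1, $4        | $0=0 $1=4 $2=1 $3=0 $4=1 $5=5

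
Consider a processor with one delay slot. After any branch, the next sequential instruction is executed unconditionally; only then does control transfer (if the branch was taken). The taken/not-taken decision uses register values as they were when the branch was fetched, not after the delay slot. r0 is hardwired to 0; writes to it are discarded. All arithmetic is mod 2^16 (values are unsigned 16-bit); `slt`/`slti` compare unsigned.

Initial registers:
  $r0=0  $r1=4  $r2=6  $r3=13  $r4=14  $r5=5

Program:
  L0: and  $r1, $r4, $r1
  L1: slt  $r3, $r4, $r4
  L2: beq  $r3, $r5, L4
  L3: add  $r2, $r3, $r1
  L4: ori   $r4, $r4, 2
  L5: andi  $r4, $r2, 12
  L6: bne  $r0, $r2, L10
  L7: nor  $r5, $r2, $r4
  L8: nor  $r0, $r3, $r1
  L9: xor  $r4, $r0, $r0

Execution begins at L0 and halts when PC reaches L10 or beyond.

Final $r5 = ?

65531

#0 and  $r1, $r4, $r1 ; 0/4/6/13/14/5
#1 slt  $r3, $r4, $r4 ; 0/4/6/0/14/5
#2 beq  $r3, $r5, L4 ; 0/4/6/0/14/5 ; →fallthru
#3 add  $r2, $r3, $r1 ; 0/4/4/0/14/5
#4 ori   $r4, $r4, 2 ; 0/4/4/0/14/5
#5 andi  $r4, $r2, 12 ; 0/4/4/0/4/5
#6 bne  $r0, $r2, L10 ; 0/4/4/0/4/5 ; →target
#7 nor  $r5, $r2, $r4 ; 0/4/4/0/4/65531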